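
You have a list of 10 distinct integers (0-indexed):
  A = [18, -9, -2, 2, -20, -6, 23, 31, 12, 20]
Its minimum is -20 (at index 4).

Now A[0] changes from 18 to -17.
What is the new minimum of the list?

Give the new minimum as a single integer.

Old min = -20 (at index 4)
Change: A[0] 18 -> -17
Changed element was NOT the old min.
  New min = min(old_min, new_val) = min(-20, -17) = -20

Answer: -20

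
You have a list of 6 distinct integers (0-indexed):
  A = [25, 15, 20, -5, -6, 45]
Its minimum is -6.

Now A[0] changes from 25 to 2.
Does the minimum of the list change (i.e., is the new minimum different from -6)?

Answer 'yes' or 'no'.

Old min = -6
Change: A[0] 25 -> 2
Changed element was NOT the min; min changes only if 2 < -6.
New min = -6; changed? no

Answer: no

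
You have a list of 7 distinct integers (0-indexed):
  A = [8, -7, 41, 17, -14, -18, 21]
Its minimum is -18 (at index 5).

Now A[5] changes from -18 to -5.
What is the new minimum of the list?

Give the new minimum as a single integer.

Old min = -18 (at index 5)
Change: A[5] -18 -> -5
Changed element WAS the min. Need to check: is -5 still <= all others?
  Min of remaining elements: -14
  New min = min(-5, -14) = -14

Answer: -14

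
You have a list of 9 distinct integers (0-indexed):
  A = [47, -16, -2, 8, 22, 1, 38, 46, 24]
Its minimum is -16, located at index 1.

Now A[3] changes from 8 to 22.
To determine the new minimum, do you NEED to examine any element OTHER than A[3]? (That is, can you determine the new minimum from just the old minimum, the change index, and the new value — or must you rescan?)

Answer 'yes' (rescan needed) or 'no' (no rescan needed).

Answer: no

Derivation:
Old min = -16 at index 1
Change at index 3: 8 -> 22
Index 3 was NOT the min. New min = min(-16, 22). No rescan of other elements needed.
Needs rescan: no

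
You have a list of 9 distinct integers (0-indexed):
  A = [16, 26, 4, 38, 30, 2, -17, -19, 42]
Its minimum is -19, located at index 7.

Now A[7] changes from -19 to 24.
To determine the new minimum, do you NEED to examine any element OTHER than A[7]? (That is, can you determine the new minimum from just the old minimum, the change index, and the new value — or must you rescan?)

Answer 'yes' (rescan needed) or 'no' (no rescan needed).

Answer: yes

Derivation:
Old min = -19 at index 7
Change at index 7: -19 -> 24
Index 7 WAS the min and new value 24 > old min -19. Must rescan other elements to find the new min.
Needs rescan: yes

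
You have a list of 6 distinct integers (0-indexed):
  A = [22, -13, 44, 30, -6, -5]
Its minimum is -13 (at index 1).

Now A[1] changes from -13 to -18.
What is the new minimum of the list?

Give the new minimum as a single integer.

Answer: -18

Derivation:
Old min = -13 (at index 1)
Change: A[1] -13 -> -18
Changed element WAS the min. Need to check: is -18 still <= all others?
  Min of remaining elements: -6
  New min = min(-18, -6) = -18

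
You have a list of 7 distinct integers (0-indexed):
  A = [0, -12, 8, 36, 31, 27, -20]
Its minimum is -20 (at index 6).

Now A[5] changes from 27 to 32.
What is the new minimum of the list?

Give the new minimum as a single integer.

Answer: -20

Derivation:
Old min = -20 (at index 6)
Change: A[5] 27 -> 32
Changed element was NOT the old min.
  New min = min(old_min, new_val) = min(-20, 32) = -20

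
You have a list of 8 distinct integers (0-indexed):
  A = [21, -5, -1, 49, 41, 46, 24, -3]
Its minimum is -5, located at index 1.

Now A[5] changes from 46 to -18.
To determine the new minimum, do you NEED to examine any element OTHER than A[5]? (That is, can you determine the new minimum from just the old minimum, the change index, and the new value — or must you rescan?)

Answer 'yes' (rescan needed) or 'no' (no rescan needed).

Answer: no

Derivation:
Old min = -5 at index 1
Change at index 5: 46 -> -18
Index 5 was NOT the min. New min = min(-5, -18). No rescan of other elements needed.
Needs rescan: no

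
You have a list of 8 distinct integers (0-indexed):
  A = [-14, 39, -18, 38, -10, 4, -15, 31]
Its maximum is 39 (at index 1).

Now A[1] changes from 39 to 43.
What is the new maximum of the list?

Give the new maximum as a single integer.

Old max = 39 (at index 1)
Change: A[1] 39 -> 43
Changed element WAS the max -> may need rescan.
  Max of remaining elements: 38
  New max = max(43, 38) = 43

Answer: 43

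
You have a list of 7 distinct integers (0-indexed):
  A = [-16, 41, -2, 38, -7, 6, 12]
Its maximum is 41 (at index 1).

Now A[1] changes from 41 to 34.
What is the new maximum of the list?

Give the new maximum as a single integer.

Answer: 38

Derivation:
Old max = 41 (at index 1)
Change: A[1] 41 -> 34
Changed element WAS the max -> may need rescan.
  Max of remaining elements: 38
  New max = max(34, 38) = 38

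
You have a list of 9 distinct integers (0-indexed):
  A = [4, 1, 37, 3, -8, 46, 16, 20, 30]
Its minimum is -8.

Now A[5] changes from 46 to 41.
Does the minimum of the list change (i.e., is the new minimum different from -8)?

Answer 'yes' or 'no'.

Old min = -8
Change: A[5] 46 -> 41
Changed element was NOT the min; min changes only if 41 < -8.
New min = -8; changed? no

Answer: no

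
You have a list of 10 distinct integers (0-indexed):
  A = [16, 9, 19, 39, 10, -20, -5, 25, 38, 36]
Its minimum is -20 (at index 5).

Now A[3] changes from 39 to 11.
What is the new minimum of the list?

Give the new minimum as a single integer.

Answer: -20

Derivation:
Old min = -20 (at index 5)
Change: A[3] 39 -> 11
Changed element was NOT the old min.
  New min = min(old_min, new_val) = min(-20, 11) = -20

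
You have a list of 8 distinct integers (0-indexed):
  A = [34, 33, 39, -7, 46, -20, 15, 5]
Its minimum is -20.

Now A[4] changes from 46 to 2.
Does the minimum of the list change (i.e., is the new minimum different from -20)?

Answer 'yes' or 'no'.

Old min = -20
Change: A[4] 46 -> 2
Changed element was NOT the min; min changes only if 2 < -20.
New min = -20; changed? no

Answer: no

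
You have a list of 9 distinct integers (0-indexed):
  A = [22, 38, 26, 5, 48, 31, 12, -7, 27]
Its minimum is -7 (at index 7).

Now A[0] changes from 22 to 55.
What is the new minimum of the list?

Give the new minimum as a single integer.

Answer: -7

Derivation:
Old min = -7 (at index 7)
Change: A[0] 22 -> 55
Changed element was NOT the old min.
  New min = min(old_min, new_val) = min(-7, 55) = -7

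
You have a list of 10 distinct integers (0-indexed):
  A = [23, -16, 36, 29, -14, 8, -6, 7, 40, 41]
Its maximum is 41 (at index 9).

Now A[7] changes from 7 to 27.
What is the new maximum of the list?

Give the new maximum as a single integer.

Answer: 41

Derivation:
Old max = 41 (at index 9)
Change: A[7] 7 -> 27
Changed element was NOT the old max.
  New max = max(old_max, new_val) = max(41, 27) = 41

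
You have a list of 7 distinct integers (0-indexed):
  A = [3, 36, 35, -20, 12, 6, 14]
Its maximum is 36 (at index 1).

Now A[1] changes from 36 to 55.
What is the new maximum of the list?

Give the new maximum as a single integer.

Old max = 36 (at index 1)
Change: A[1] 36 -> 55
Changed element WAS the max -> may need rescan.
  Max of remaining elements: 35
  New max = max(55, 35) = 55

Answer: 55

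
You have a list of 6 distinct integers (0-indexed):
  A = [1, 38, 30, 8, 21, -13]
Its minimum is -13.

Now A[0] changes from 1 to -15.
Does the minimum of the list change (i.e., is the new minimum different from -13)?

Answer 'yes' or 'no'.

Old min = -13
Change: A[0] 1 -> -15
Changed element was NOT the min; min changes only if -15 < -13.
New min = -15; changed? yes

Answer: yes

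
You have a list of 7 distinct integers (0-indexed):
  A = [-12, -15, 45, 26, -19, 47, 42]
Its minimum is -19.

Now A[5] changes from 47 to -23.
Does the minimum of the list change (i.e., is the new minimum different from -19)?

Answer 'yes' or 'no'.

Old min = -19
Change: A[5] 47 -> -23
Changed element was NOT the min; min changes only if -23 < -19.
New min = -23; changed? yes

Answer: yes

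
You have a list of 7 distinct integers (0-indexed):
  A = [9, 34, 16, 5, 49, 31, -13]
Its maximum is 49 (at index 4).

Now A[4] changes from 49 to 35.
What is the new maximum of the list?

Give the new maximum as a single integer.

Old max = 49 (at index 4)
Change: A[4] 49 -> 35
Changed element WAS the max -> may need rescan.
  Max of remaining elements: 34
  New max = max(35, 34) = 35

Answer: 35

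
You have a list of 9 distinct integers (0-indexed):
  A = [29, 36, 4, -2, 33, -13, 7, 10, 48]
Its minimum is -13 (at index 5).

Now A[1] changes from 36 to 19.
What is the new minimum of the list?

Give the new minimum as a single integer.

Old min = -13 (at index 5)
Change: A[1] 36 -> 19
Changed element was NOT the old min.
  New min = min(old_min, new_val) = min(-13, 19) = -13

Answer: -13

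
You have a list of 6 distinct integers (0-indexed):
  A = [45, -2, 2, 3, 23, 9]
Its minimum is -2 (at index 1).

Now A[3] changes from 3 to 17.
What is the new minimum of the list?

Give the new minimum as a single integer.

Answer: -2

Derivation:
Old min = -2 (at index 1)
Change: A[3] 3 -> 17
Changed element was NOT the old min.
  New min = min(old_min, new_val) = min(-2, 17) = -2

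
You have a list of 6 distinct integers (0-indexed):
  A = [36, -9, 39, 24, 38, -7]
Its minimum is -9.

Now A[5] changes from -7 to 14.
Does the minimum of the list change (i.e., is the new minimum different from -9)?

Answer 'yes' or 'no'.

Answer: no

Derivation:
Old min = -9
Change: A[5] -7 -> 14
Changed element was NOT the min; min changes only if 14 < -9.
New min = -9; changed? no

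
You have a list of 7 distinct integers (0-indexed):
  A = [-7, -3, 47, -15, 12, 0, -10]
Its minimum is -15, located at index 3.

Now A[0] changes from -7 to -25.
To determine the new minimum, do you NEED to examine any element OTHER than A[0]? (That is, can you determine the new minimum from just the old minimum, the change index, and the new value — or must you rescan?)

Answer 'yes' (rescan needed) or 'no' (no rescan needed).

Old min = -15 at index 3
Change at index 0: -7 -> -25
Index 0 was NOT the min. New min = min(-15, -25). No rescan of other elements needed.
Needs rescan: no

Answer: no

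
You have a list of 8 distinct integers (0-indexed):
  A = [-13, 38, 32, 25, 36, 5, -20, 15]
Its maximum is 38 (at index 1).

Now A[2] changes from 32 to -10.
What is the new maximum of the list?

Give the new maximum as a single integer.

Old max = 38 (at index 1)
Change: A[2] 32 -> -10
Changed element was NOT the old max.
  New max = max(old_max, new_val) = max(38, -10) = 38

Answer: 38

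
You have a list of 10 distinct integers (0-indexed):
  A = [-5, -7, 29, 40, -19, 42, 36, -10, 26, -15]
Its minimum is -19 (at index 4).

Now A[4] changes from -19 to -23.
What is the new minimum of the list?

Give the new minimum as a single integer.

Answer: -23

Derivation:
Old min = -19 (at index 4)
Change: A[4] -19 -> -23
Changed element WAS the min. Need to check: is -23 still <= all others?
  Min of remaining elements: -15
  New min = min(-23, -15) = -23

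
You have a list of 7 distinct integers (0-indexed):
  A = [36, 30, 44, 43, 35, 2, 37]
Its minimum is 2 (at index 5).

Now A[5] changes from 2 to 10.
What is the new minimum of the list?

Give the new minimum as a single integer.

Answer: 10

Derivation:
Old min = 2 (at index 5)
Change: A[5] 2 -> 10
Changed element WAS the min. Need to check: is 10 still <= all others?
  Min of remaining elements: 30
  New min = min(10, 30) = 10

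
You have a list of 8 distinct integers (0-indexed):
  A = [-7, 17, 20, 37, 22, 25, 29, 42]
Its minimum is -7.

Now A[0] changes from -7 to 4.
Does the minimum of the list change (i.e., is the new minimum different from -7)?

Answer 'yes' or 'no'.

Answer: yes

Derivation:
Old min = -7
Change: A[0] -7 -> 4
Changed element was the min; new min must be rechecked.
New min = 4; changed? yes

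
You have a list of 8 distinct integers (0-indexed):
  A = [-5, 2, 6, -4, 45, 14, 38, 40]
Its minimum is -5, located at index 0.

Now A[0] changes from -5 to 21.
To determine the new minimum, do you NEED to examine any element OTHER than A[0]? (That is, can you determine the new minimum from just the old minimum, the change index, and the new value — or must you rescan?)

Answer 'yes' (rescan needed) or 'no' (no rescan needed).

Answer: yes

Derivation:
Old min = -5 at index 0
Change at index 0: -5 -> 21
Index 0 WAS the min and new value 21 > old min -5. Must rescan other elements to find the new min.
Needs rescan: yes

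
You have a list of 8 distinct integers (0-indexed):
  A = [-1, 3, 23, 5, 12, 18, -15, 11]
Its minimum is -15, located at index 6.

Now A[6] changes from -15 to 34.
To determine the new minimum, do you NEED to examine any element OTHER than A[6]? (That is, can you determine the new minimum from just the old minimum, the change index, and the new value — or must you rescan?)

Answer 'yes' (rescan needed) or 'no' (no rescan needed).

Answer: yes

Derivation:
Old min = -15 at index 6
Change at index 6: -15 -> 34
Index 6 WAS the min and new value 34 > old min -15. Must rescan other elements to find the new min.
Needs rescan: yes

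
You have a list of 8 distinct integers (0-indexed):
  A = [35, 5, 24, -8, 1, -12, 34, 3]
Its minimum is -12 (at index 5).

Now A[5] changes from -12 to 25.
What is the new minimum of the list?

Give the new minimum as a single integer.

Answer: -8

Derivation:
Old min = -12 (at index 5)
Change: A[5] -12 -> 25
Changed element WAS the min. Need to check: is 25 still <= all others?
  Min of remaining elements: -8
  New min = min(25, -8) = -8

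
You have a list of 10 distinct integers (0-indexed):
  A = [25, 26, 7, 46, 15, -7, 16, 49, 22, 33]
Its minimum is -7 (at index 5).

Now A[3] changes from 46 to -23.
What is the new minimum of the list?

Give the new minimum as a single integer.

Old min = -7 (at index 5)
Change: A[3] 46 -> -23
Changed element was NOT the old min.
  New min = min(old_min, new_val) = min(-7, -23) = -23

Answer: -23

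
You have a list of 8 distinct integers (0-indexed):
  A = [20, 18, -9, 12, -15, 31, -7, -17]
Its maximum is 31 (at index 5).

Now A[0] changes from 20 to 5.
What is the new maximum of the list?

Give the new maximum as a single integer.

Answer: 31

Derivation:
Old max = 31 (at index 5)
Change: A[0] 20 -> 5
Changed element was NOT the old max.
  New max = max(old_max, new_val) = max(31, 5) = 31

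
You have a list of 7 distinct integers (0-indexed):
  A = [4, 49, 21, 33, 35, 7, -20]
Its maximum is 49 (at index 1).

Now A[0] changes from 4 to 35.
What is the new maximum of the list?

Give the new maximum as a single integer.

Answer: 49

Derivation:
Old max = 49 (at index 1)
Change: A[0] 4 -> 35
Changed element was NOT the old max.
  New max = max(old_max, new_val) = max(49, 35) = 49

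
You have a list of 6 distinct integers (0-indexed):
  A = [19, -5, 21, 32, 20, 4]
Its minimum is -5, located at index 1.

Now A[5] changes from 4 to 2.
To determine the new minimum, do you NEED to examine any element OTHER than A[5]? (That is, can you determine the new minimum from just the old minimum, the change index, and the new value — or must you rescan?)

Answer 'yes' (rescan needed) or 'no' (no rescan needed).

Old min = -5 at index 1
Change at index 5: 4 -> 2
Index 5 was NOT the min. New min = min(-5, 2). No rescan of other elements needed.
Needs rescan: no

Answer: no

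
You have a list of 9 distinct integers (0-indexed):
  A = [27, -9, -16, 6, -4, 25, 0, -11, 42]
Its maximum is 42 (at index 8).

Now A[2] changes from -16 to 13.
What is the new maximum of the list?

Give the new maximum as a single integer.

Answer: 42

Derivation:
Old max = 42 (at index 8)
Change: A[2] -16 -> 13
Changed element was NOT the old max.
  New max = max(old_max, new_val) = max(42, 13) = 42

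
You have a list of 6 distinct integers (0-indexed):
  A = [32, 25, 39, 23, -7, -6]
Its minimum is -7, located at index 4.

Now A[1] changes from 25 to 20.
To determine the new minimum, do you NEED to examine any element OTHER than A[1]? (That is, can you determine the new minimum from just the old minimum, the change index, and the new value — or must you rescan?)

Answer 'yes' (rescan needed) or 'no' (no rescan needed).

Old min = -7 at index 4
Change at index 1: 25 -> 20
Index 1 was NOT the min. New min = min(-7, 20). No rescan of other elements needed.
Needs rescan: no

Answer: no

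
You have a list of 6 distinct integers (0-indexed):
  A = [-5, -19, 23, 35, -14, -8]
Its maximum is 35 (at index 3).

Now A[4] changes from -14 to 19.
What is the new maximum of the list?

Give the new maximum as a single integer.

Answer: 35

Derivation:
Old max = 35 (at index 3)
Change: A[4] -14 -> 19
Changed element was NOT the old max.
  New max = max(old_max, new_val) = max(35, 19) = 35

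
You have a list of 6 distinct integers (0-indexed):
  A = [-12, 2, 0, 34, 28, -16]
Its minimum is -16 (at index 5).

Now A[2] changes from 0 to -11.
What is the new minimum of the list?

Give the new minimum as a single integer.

Old min = -16 (at index 5)
Change: A[2] 0 -> -11
Changed element was NOT the old min.
  New min = min(old_min, new_val) = min(-16, -11) = -16

Answer: -16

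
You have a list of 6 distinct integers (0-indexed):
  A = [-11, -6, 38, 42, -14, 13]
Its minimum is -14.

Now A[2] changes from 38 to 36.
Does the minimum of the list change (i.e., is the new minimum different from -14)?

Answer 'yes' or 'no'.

Answer: no

Derivation:
Old min = -14
Change: A[2] 38 -> 36
Changed element was NOT the min; min changes only if 36 < -14.
New min = -14; changed? no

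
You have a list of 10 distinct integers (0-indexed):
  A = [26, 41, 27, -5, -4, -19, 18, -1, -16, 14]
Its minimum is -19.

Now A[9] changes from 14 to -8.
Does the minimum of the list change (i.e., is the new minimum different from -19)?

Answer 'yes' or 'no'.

Old min = -19
Change: A[9] 14 -> -8
Changed element was NOT the min; min changes only if -8 < -19.
New min = -19; changed? no

Answer: no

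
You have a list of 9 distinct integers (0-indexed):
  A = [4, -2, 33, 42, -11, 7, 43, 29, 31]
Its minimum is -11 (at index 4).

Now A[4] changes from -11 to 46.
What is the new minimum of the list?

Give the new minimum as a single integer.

Old min = -11 (at index 4)
Change: A[4] -11 -> 46
Changed element WAS the min. Need to check: is 46 still <= all others?
  Min of remaining elements: -2
  New min = min(46, -2) = -2

Answer: -2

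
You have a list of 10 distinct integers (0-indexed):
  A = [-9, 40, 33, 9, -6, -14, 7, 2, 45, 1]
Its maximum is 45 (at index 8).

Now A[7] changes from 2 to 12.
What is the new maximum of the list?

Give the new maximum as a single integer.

Old max = 45 (at index 8)
Change: A[7] 2 -> 12
Changed element was NOT the old max.
  New max = max(old_max, new_val) = max(45, 12) = 45

Answer: 45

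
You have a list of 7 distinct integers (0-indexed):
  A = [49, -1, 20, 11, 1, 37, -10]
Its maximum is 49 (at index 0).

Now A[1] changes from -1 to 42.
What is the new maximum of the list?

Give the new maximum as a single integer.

Answer: 49

Derivation:
Old max = 49 (at index 0)
Change: A[1] -1 -> 42
Changed element was NOT the old max.
  New max = max(old_max, new_val) = max(49, 42) = 49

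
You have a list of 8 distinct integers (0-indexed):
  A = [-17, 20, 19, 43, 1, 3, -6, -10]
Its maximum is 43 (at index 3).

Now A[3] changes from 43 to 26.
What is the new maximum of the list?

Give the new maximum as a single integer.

Old max = 43 (at index 3)
Change: A[3] 43 -> 26
Changed element WAS the max -> may need rescan.
  Max of remaining elements: 20
  New max = max(26, 20) = 26

Answer: 26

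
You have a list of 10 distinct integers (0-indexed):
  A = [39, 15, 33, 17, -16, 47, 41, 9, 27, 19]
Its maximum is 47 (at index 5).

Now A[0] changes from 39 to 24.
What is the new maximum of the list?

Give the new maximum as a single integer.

Answer: 47

Derivation:
Old max = 47 (at index 5)
Change: A[0] 39 -> 24
Changed element was NOT the old max.
  New max = max(old_max, new_val) = max(47, 24) = 47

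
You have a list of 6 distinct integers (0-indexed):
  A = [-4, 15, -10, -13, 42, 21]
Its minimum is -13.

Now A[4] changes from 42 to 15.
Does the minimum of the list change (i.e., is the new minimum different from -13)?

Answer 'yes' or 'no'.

Old min = -13
Change: A[4] 42 -> 15
Changed element was NOT the min; min changes only if 15 < -13.
New min = -13; changed? no

Answer: no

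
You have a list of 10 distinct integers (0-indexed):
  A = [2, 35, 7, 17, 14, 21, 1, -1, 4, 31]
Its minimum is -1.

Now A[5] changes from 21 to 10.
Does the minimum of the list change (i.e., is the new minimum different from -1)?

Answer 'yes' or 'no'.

Answer: no

Derivation:
Old min = -1
Change: A[5] 21 -> 10
Changed element was NOT the min; min changes only if 10 < -1.
New min = -1; changed? no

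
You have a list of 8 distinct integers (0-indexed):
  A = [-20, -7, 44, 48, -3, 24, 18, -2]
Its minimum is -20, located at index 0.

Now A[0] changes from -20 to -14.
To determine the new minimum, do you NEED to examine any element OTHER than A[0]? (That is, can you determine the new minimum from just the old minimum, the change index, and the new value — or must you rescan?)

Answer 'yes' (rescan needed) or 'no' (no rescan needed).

Answer: yes

Derivation:
Old min = -20 at index 0
Change at index 0: -20 -> -14
Index 0 WAS the min and new value -14 > old min -20. Must rescan other elements to find the new min.
Needs rescan: yes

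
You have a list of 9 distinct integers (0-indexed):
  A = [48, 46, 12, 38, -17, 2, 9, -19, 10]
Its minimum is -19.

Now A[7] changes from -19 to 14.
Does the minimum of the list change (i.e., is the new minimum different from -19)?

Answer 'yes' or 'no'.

Answer: yes

Derivation:
Old min = -19
Change: A[7] -19 -> 14
Changed element was the min; new min must be rechecked.
New min = -17; changed? yes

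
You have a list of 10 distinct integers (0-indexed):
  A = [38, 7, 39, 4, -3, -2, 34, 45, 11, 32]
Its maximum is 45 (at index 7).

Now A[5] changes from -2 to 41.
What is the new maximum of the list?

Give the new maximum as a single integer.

Answer: 45

Derivation:
Old max = 45 (at index 7)
Change: A[5] -2 -> 41
Changed element was NOT the old max.
  New max = max(old_max, new_val) = max(45, 41) = 45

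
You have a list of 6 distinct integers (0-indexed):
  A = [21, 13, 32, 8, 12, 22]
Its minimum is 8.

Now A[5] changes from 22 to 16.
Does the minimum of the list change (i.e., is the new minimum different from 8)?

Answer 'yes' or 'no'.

Answer: no

Derivation:
Old min = 8
Change: A[5] 22 -> 16
Changed element was NOT the min; min changes only if 16 < 8.
New min = 8; changed? no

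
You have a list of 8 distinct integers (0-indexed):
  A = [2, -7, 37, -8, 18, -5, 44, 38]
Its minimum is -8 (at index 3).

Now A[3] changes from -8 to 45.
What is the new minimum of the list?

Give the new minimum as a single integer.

Answer: -7

Derivation:
Old min = -8 (at index 3)
Change: A[3] -8 -> 45
Changed element WAS the min. Need to check: is 45 still <= all others?
  Min of remaining elements: -7
  New min = min(45, -7) = -7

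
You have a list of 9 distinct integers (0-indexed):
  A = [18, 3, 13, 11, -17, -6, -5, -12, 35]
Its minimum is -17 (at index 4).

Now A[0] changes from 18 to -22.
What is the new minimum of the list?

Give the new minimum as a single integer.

Old min = -17 (at index 4)
Change: A[0] 18 -> -22
Changed element was NOT the old min.
  New min = min(old_min, new_val) = min(-17, -22) = -22

Answer: -22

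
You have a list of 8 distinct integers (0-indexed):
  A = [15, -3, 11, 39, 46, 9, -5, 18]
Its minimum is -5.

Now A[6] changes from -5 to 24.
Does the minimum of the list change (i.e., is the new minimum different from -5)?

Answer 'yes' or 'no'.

Old min = -5
Change: A[6] -5 -> 24
Changed element was the min; new min must be rechecked.
New min = -3; changed? yes

Answer: yes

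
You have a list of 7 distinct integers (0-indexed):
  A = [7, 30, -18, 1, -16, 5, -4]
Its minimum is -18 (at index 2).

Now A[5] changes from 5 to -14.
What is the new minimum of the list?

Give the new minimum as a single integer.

Old min = -18 (at index 2)
Change: A[5] 5 -> -14
Changed element was NOT the old min.
  New min = min(old_min, new_val) = min(-18, -14) = -18

Answer: -18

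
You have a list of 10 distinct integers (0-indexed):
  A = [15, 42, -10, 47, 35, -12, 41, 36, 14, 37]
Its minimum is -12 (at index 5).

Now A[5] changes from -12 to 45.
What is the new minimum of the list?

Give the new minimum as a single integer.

Old min = -12 (at index 5)
Change: A[5] -12 -> 45
Changed element WAS the min. Need to check: is 45 still <= all others?
  Min of remaining elements: -10
  New min = min(45, -10) = -10

Answer: -10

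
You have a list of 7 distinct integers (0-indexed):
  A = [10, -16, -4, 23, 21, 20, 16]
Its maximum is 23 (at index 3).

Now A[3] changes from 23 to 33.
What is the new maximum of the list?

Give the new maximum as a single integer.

Old max = 23 (at index 3)
Change: A[3] 23 -> 33
Changed element WAS the max -> may need rescan.
  Max of remaining elements: 21
  New max = max(33, 21) = 33

Answer: 33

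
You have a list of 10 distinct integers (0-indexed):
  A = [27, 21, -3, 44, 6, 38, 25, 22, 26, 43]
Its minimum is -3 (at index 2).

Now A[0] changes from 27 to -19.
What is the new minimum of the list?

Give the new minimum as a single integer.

Answer: -19

Derivation:
Old min = -3 (at index 2)
Change: A[0] 27 -> -19
Changed element was NOT the old min.
  New min = min(old_min, new_val) = min(-3, -19) = -19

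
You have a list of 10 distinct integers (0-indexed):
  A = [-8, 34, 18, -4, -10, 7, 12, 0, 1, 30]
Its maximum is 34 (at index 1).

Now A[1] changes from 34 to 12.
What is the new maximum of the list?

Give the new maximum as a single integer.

Old max = 34 (at index 1)
Change: A[1] 34 -> 12
Changed element WAS the max -> may need rescan.
  Max of remaining elements: 30
  New max = max(12, 30) = 30

Answer: 30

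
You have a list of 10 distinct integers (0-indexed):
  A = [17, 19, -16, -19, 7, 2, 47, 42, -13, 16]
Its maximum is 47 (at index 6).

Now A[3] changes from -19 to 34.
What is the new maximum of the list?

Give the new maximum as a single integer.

Answer: 47

Derivation:
Old max = 47 (at index 6)
Change: A[3] -19 -> 34
Changed element was NOT the old max.
  New max = max(old_max, new_val) = max(47, 34) = 47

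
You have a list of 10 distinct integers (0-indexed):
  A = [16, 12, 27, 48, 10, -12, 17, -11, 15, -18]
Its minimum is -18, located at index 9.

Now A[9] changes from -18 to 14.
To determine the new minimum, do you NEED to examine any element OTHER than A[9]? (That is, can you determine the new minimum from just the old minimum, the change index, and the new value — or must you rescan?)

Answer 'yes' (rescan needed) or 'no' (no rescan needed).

Old min = -18 at index 9
Change at index 9: -18 -> 14
Index 9 WAS the min and new value 14 > old min -18. Must rescan other elements to find the new min.
Needs rescan: yes

Answer: yes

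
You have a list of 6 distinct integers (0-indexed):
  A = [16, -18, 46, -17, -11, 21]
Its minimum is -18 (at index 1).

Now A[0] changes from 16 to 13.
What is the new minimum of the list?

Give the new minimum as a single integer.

Old min = -18 (at index 1)
Change: A[0] 16 -> 13
Changed element was NOT the old min.
  New min = min(old_min, new_val) = min(-18, 13) = -18

Answer: -18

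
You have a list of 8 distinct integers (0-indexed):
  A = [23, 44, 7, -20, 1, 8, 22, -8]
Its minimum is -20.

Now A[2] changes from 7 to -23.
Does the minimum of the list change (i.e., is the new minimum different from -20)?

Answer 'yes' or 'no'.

Old min = -20
Change: A[2] 7 -> -23
Changed element was NOT the min; min changes only if -23 < -20.
New min = -23; changed? yes

Answer: yes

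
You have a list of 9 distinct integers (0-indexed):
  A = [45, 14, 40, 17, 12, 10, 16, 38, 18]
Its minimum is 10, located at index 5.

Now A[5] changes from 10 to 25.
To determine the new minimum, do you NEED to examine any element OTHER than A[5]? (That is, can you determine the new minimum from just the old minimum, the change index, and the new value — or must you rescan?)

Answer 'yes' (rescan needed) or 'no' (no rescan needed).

Answer: yes

Derivation:
Old min = 10 at index 5
Change at index 5: 10 -> 25
Index 5 WAS the min and new value 25 > old min 10. Must rescan other elements to find the new min.
Needs rescan: yes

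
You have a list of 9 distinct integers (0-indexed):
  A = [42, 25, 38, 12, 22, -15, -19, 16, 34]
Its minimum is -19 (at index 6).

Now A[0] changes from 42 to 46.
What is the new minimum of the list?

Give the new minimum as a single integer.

Answer: -19

Derivation:
Old min = -19 (at index 6)
Change: A[0] 42 -> 46
Changed element was NOT the old min.
  New min = min(old_min, new_val) = min(-19, 46) = -19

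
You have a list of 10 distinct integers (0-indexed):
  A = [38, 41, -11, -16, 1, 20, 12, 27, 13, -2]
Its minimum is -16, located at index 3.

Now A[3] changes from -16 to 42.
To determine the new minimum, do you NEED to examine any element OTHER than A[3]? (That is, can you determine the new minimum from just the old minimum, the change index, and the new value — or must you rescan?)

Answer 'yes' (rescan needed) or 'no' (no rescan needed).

Answer: yes

Derivation:
Old min = -16 at index 3
Change at index 3: -16 -> 42
Index 3 WAS the min and new value 42 > old min -16. Must rescan other elements to find the new min.
Needs rescan: yes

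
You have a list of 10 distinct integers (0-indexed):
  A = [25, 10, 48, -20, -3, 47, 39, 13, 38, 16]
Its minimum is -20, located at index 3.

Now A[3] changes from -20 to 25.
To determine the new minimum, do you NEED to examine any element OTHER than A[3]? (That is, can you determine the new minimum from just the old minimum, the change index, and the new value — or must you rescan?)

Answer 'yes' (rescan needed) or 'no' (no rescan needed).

Answer: yes

Derivation:
Old min = -20 at index 3
Change at index 3: -20 -> 25
Index 3 WAS the min and new value 25 > old min -20. Must rescan other elements to find the new min.
Needs rescan: yes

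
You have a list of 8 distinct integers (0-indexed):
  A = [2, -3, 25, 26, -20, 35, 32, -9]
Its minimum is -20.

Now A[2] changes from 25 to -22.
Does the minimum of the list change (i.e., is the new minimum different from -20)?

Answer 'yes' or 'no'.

Answer: yes

Derivation:
Old min = -20
Change: A[2] 25 -> -22
Changed element was NOT the min; min changes only if -22 < -20.
New min = -22; changed? yes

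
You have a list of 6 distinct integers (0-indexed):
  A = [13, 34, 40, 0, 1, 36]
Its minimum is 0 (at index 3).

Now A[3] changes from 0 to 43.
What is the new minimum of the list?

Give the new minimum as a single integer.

Old min = 0 (at index 3)
Change: A[3] 0 -> 43
Changed element WAS the min. Need to check: is 43 still <= all others?
  Min of remaining elements: 1
  New min = min(43, 1) = 1

Answer: 1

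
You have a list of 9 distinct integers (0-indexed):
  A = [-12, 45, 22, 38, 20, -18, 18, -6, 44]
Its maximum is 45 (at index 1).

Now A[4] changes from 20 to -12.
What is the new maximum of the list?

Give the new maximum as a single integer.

Answer: 45

Derivation:
Old max = 45 (at index 1)
Change: A[4] 20 -> -12
Changed element was NOT the old max.
  New max = max(old_max, new_val) = max(45, -12) = 45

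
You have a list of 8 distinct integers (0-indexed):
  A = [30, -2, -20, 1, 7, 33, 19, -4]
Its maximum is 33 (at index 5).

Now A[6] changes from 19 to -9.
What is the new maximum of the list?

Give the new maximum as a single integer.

Old max = 33 (at index 5)
Change: A[6] 19 -> -9
Changed element was NOT the old max.
  New max = max(old_max, new_val) = max(33, -9) = 33

Answer: 33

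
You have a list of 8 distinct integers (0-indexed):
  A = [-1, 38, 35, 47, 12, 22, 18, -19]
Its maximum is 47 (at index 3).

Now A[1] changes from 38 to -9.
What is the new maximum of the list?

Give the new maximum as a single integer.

Old max = 47 (at index 3)
Change: A[1] 38 -> -9
Changed element was NOT the old max.
  New max = max(old_max, new_val) = max(47, -9) = 47

Answer: 47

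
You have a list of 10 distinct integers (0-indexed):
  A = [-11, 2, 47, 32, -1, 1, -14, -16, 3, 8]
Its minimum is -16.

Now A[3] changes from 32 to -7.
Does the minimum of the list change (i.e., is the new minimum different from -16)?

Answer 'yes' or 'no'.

Old min = -16
Change: A[3] 32 -> -7
Changed element was NOT the min; min changes only if -7 < -16.
New min = -16; changed? no

Answer: no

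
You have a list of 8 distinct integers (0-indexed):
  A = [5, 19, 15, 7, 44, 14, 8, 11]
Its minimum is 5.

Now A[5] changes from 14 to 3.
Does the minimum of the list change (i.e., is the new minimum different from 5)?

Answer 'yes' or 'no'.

Answer: yes

Derivation:
Old min = 5
Change: A[5] 14 -> 3
Changed element was NOT the min; min changes only if 3 < 5.
New min = 3; changed? yes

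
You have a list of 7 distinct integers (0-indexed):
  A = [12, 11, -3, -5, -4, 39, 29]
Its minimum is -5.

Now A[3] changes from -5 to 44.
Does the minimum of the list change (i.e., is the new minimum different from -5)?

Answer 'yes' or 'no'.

Answer: yes

Derivation:
Old min = -5
Change: A[3] -5 -> 44
Changed element was the min; new min must be rechecked.
New min = -4; changed? yes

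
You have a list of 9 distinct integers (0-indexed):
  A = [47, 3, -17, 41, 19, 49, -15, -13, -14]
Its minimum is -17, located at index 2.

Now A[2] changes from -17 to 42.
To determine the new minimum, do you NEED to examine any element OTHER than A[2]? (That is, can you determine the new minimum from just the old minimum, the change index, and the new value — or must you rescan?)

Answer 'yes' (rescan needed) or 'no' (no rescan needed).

Old min = -17 at index 2
Change at index 2: -17 -> 42
Index 2 WAS the min and new value 42 > old min -17. Must rescan other elements to find the new min.
Needs rescan: yes

Answer: yes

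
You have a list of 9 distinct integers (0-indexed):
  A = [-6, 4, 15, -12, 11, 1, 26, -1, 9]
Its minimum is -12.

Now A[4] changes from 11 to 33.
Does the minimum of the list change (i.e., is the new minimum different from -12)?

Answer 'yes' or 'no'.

Answer: no

Derivation:
Old min = -12
Change: A[4] 11 -> 33
Changed element was NOT the min; min changes only if 33 < -12.
New min = -12; changed? no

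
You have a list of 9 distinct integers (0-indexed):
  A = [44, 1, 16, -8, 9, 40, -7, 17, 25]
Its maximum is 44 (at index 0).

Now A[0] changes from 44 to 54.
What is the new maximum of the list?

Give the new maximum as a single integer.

Old max = 44 (at index 0)
Change: A[0] 44 -> 54
Changed element WAS the max -> may need rescan.
  Max of remaining elements: 40
  New max = max(54, 40) = 54

Answer: 54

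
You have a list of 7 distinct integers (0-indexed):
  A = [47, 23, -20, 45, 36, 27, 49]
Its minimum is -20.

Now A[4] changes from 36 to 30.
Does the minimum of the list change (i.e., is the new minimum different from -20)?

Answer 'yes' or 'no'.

Answer: no

Derivation:
Old min = -20
Change: A[4] 36 -> 30
Changed element was NOT the min; min changes only if 30 < -20.
New min = -20; changed? no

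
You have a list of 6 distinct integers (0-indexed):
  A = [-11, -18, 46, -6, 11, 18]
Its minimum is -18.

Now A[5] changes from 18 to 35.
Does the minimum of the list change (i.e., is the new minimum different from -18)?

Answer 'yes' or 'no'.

Old min = -18
Change: A[5] 18 -> 35
Changed element was NOT the min; min changes only if 35 < -18.
New min = -18; changed? no

Answer: no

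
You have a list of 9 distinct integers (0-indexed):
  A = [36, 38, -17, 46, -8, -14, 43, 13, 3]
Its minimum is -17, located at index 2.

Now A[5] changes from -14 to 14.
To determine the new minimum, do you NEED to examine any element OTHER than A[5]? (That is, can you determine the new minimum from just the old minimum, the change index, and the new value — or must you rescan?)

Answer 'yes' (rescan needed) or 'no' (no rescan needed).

Answer: no

Derivation:
Old min = -17 at index 2
Change at index 5: -14 -> 14
Index 5 was NOT the min. New min = min(-17, 14). No rescan of other elements needed.
Needs rescan: no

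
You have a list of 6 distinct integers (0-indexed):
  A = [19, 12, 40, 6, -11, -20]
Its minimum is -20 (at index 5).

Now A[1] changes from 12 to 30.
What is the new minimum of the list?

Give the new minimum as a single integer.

Answer: -20

Derivation:
Old min = -20 (at index 5)
Change: A[1] 12 -> 30
Changed element was NOT the old min.
  New min = min(old_min, new_val) = min(-20, 30) = -20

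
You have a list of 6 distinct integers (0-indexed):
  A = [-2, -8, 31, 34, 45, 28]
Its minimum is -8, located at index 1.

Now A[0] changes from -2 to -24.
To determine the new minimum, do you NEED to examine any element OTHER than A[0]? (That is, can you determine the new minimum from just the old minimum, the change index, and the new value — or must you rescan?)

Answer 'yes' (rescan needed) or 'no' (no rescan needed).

Old min = -8 at index 1
Change at index 0: -2 -> -24
Index 0 was NOT the min. New min = min(-8, -24). No rescan of other elements needed.
Needs rescan: no

Answer: no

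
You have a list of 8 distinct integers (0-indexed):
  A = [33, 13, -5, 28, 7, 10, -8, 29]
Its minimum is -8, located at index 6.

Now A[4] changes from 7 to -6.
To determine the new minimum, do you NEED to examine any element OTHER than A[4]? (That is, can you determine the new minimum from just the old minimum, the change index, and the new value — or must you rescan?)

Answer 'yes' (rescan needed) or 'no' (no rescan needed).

Old min = -8 at index 6
Change at index 4: 7 -> -6
Index 4 was NOT the min. New min = min(-8, -6). No rescan of other elements needed.
Needs rescan: no

Answer: no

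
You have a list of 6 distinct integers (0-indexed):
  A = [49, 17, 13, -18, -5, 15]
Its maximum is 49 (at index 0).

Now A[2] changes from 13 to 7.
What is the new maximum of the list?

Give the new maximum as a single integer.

Old max = 49 (at index 0)
Change: A[2] 13 -> 7
Changed element was NOT the old max.
  New max = max(old_max, new_val) = max(49, 7) = 49

Answer: 49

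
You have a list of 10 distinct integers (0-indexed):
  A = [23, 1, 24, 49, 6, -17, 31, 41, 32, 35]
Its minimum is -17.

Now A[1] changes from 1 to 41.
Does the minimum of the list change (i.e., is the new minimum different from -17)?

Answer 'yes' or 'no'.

Answer: no

Derivation:
Old min = -17
Change: A[1] 1 -> 41
Changed element was NOT the min; min changes only if 41 < -17.
New min = -17; changed? no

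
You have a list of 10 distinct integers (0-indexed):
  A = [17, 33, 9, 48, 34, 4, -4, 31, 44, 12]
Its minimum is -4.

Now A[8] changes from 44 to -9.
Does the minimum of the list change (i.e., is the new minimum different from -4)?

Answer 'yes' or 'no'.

Old min = -4
Change: A[8] 44 -> -9
Changed element was NOT the min; min changes only if -9 < -4.
New min = -9; changed? yes

Answer: yes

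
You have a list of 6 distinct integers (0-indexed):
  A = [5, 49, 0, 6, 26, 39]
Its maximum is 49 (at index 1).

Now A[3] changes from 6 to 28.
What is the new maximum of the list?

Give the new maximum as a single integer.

Old max = 49 (at index 1)
Change: A[3] 6 -> 28
Changed element was NOT the old max.
  New max = max(old_max, new_val) = max(49, 28) = 49

Answer: 49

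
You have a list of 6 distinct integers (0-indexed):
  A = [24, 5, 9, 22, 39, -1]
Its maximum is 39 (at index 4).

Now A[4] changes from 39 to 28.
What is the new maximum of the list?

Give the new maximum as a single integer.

Old max = 39 (at index 4)
Change: A[4] 39 -> 28
Changed element WAS the max -> may need rescan.
  Max of remaining elements: 24
  New max = max(28, 24) = 28

Answer: 28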